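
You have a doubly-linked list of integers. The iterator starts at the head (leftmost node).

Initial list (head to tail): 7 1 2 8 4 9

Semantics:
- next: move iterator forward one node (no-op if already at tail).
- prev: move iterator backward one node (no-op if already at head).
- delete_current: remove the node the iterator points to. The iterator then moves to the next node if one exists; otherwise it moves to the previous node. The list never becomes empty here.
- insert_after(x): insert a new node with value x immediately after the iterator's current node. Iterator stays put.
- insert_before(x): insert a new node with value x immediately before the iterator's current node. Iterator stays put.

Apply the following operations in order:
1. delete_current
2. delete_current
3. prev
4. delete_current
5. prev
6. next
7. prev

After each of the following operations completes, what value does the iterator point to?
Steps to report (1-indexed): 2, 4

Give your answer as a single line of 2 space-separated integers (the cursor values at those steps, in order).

Answer: 2 8

Derivation:
After 1 (delete_current): list=[1, 2, 8, 4, 9] cursor@1
After 2 (delete_current): list=[2, 8, 4, 9] cursor@2
After 3 (prev): list=[2, 8, 4, 9] cursor@2
After 4 (delete_current): list=[8, 4, 9] cursor@8
After 5 (prev): list=[8, 4, 9] cursor@8
After 6 (next): list=[8, 4, 9] cursor@4
After 7 (prev): list=[8, 4, 9] cursor@8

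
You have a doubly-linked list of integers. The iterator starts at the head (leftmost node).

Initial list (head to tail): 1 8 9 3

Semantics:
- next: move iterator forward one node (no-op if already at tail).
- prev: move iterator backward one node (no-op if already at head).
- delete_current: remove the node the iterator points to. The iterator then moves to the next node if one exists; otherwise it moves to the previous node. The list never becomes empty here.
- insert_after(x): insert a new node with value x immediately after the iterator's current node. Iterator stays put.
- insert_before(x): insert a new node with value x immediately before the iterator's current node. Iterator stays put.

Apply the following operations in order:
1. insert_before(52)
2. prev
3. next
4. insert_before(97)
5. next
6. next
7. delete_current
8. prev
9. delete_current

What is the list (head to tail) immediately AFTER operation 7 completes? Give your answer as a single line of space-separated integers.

Answer: 52 97 1 8 3

Derivation:
After 1 (insert_before(52)): list=[52, 1, 8, 9, 3] cursor@1
After 2 (prev): list=[52, 1, 8, 9, 3] cursor@52
After 3 (next): list=[52, 1, 8, 9, 3] cursor@1
After 4 (insert_before(97)): list=[52, 97, 1, 8, 9, 3] cursor@1
After 5 (next): list=[52, 97, 1, 8, 9, 3] cursor@8
After 6 (next): list=[52, 97, 1, 8, 9, 3] cursor@9
After 7 (delete_current): list=[52, 97, 1, 8, 3] cursor@3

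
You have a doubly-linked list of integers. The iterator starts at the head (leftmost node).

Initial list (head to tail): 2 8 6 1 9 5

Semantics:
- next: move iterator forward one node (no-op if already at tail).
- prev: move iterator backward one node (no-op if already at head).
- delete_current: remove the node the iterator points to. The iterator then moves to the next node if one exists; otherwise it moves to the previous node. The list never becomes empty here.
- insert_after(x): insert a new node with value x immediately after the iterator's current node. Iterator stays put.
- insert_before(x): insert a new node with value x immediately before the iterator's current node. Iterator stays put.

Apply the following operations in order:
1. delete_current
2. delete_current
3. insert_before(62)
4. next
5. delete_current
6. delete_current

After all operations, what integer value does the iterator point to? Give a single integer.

After 1 (delete_current): list=[8, 6, 1, 9, 5] cursor@8
After 2 (delete_current): list=[6, 1, 9, 5] cursor@6
After 3 (insert_before(62)): list=[62, 6, 1, 9, 5] cursor@6
After 4 (next): list=[62, 6, 1, 9, 5] cursor@1
After 5 (delete_current): list=[62, 6, 9, 5] cursor@9
After 6 (delete_current): list=[62, 6, 5] cursor@5

Answer: 5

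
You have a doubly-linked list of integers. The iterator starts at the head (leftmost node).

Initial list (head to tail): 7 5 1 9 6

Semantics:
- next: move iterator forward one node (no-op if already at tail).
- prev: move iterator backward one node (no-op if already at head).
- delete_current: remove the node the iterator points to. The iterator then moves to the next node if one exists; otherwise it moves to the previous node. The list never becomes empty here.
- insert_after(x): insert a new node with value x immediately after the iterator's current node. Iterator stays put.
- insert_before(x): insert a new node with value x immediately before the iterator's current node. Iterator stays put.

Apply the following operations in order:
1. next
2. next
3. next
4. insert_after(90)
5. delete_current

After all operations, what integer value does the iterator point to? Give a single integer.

Answer: 90

Derivation:
After 1 (next): list=[7, 5, 1, 9, 6] cursor@5
After 2 (next): list=[7, 5, 1, 9, 6] cursor@1
After 3 (next): list=[7, 5, 1, 9, 6] cursor@9
After 4 (insert_after(90)): list=[7, 5, 1, 9, 90, 6] cursor@9
After 5 (delete_current): list=[7, 5, 1, 90, 6] cursor@90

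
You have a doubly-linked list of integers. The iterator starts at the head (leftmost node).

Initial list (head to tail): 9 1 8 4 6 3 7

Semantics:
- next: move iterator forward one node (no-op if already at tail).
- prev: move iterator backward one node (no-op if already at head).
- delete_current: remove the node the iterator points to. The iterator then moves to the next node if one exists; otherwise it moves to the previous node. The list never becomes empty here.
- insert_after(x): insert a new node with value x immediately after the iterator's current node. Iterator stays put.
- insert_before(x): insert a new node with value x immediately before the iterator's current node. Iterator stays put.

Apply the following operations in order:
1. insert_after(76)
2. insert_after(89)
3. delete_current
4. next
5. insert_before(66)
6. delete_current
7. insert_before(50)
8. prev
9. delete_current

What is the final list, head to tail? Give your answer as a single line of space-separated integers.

After 1 (insert_after(76)): list=[9, 76, 1, 8, 4, 6, 3, 7] cursor@9
After 2 (insert_after(89)): list=[9, 89, 76, 1, 8, 4, 6, 3, 7] cursor@9
After 3 (delete_current): list=[89, 76, 1, 8, 4, 6, 3, 7] cursor@89
After 4 (next): list=[89, 76, 1, 8, 4, 6, 3, 7] cursor@76
After 5 (insert_before(66)): list=[89, 66, 76, 1, 8, 4, 6, 3, 7] cursor@76
After 6 (delete_current): list=[89, 66, 1, 8, 4, 6, 3, 7] cursor@1
After 7 (insert_before(50)): list=[89, 66, 50, 1, 8, 4, 6, 3, 7] cursor@1
After 8 (prev): list=[89, 66, 50, 1, 8, 4, 6, 3, 7] cursor@50
After 9 (delete_current): list=[89, 66, 1, 8, 4, 6, 3, 7] cursor@1

Answer: 89 66 1 8 4 6 3 7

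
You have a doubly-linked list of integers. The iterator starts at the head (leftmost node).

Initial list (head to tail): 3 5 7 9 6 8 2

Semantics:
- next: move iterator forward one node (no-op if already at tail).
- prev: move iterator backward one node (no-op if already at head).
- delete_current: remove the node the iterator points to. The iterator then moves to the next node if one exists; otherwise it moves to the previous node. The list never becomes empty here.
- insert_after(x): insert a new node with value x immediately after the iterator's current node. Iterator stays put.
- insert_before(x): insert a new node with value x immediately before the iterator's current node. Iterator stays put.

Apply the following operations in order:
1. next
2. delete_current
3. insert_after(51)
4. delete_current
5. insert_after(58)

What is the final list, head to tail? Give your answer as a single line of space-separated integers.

Answer: 3 51 58 9 6 8 2

Derivation:
After 1 (next): list=[3, 5, 7, 9, 6, 8, 2] cursor@5
After 2 (delete_current): list=[3, 7, 9, 6, 8, 2] cursor@7
After 3 (insert_after(51)): list=[3, 7, 51, 9, 6, 8, 2] cursor@7
After 4 (delete_current): list=[3, 51, 9, 6, 8, 2] cursor@51
After 5 (insert_after(58)): list=[3, 51, 58, 9, 6, 8, 2] cursor@51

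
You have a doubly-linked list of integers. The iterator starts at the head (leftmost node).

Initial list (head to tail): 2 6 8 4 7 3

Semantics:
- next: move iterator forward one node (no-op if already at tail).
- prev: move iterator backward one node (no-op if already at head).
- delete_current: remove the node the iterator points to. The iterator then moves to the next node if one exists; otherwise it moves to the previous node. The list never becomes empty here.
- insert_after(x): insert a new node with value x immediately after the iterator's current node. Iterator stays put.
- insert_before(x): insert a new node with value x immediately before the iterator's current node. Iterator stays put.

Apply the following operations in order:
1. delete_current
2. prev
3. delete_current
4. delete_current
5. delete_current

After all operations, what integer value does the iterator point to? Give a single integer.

After 1 (delete_current): list=[6, 8, 4, 7, 3] cursor@6
After 2 (prev): list=[6, 8, 4, 7, 3] cursor@6
After 3 (delete_current): list=[8, 4, 7, 3] cursor@8
After 4 (delete_current): list=[4, 7, 3] cursor@4
After 5 (delete_current): list=[7, 3] cursor@7

Answer: 7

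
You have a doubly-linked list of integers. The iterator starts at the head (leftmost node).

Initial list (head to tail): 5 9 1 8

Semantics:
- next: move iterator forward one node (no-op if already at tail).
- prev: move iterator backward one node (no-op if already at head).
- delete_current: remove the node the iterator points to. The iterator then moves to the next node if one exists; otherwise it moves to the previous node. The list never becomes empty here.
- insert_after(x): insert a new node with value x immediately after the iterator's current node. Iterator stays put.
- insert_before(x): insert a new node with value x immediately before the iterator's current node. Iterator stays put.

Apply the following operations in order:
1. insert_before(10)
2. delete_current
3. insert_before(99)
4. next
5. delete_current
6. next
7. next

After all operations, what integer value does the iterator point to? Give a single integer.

Answer: 8

Derivation:
After 1 (insert_before(10)): list=[10, 5, 9, 1, 8] cursor@5
After 2 (delete_current): list=[10, 9, 1, 8] cursor@9
After 3 (insert_before(99)): list=[10, 99, 9, 1, 8] cursor@9
After 4 (next): list=[10, 99, 9, 1, 8] cursor@1
After 5 (delete_current): list=[10, 99, 9, 8] cursor@8
After 6 (next): list=[10, 99, 9, 8] cursor@8
After 7 (next): list=[10, 99, 9, 8] cursor@8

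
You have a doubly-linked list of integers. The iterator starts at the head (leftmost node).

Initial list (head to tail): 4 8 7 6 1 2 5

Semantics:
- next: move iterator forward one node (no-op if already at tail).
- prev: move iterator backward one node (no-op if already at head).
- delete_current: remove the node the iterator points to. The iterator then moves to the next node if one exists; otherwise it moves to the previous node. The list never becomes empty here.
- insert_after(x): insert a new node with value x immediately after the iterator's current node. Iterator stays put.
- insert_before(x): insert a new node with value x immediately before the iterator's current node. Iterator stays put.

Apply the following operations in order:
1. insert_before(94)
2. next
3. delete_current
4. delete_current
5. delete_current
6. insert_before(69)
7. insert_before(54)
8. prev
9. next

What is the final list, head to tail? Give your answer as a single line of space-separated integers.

After 1 (insert_before(94)): list=[94, 4, 8, 7, 6, 1, 2, 5] cursor@4
After 2 (next): list=[94, 4, 8, 7, 6, 1, 2, 5] cursor@8
After 3 (delete_current): list=[94, 4, 7, 6, 1, 2, 5] cursor@7
After 4 (delete_current): list=[94, 4, 6, 1, 2, 5] cursor@6
After 5 (delete_current): list=[94, 4, 1, 2, 5] cursor@1
After 6 (insert_before(69)): list=[94, 4, 69, 1, 2, 5] cursor@1
After 7 (insert_before(54)): list=[94, 4, 69, 54, 1, 2, 5] cursor@1
After 8 (prev): list=[94, 4, 69, 54, 1, 2, 5] cursor@54
After 9 (next): list=[94, 4, 69, 54, 1, 2, 5] cursor@1

Answer: 94 4 69 54 1 2 5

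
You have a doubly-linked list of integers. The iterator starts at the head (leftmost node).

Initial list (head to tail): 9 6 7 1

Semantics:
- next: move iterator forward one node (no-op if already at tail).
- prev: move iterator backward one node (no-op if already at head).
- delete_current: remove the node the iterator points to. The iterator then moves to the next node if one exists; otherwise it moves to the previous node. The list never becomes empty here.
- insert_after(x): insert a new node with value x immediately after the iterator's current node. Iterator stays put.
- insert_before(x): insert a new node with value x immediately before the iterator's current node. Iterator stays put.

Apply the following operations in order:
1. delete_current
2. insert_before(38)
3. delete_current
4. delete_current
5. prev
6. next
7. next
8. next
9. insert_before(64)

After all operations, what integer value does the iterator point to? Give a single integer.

Answer: 1

Derivation:
After 1 (delete_current): list=[6, 7, 1] cursor@6
After 2 (insert_before(38)): list=[38, 6, 7, 1] cursor@6
After 3 (delete_current): list=[38, 7, 1] cursor@7
After 4 (delete_current): list=[38, 1] cursor@1
After 5 (prev): list=[38, 1] cursor@38
After 6 (next): list=[38, 1] cursor@1
After 7 (next): list=[38, 1] cursor@1
After 8 (next): list=[38, 1] cursor@1
After 9 (insert_before(64)): list=[38, 64, 1] cursor@1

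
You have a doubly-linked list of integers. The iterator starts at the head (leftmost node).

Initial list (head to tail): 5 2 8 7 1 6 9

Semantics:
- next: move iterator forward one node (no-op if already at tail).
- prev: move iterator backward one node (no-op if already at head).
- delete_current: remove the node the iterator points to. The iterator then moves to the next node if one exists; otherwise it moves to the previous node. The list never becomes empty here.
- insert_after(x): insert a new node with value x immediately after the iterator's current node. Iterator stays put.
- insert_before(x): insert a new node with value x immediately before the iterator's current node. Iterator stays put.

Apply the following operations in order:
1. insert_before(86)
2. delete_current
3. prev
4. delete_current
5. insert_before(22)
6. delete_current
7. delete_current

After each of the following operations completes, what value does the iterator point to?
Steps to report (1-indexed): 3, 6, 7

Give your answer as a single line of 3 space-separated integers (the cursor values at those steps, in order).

After 1 (insert_before(86)): list=[86, 5, 2, 8, 7, 1, 6, 9] cursor@5
After 2 (delete_current): list=[86, 2, 8, 7, 1, 6, 9] cursor@2
After 3 (prev): list=[86, 2, 8, 7, 1, 6, 9] cursor@86
After 4 (delete_current): list=[2, 8, 7, 1, 6, 9] cursor@2
After 5 (insert_before(22)): list=[22, 2, 8, 7, 1, 6, 9] cursor@2
After 6 (delete_current): list=[22, 8, 7, 1, 6, 9] cursor@8
After 7 (delete_current): list=[22, 7, 1, 6, 9] cursor@7

Answer: 86 8 7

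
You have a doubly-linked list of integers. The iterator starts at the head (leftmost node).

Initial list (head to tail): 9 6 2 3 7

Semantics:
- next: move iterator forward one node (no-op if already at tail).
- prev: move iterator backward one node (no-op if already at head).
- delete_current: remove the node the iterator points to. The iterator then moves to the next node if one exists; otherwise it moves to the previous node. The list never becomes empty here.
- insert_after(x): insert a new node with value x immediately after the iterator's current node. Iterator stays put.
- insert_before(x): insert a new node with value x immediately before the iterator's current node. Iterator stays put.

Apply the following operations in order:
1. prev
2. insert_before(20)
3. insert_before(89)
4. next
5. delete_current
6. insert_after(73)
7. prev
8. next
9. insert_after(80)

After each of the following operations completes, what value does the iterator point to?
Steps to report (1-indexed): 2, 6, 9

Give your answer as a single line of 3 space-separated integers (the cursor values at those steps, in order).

Answer: 9 2 2

Derivation:
After 1 (prev): list=[9, 6, 2, 3, 7] cursor@9
After 2 (insert_before(20)): list=[20, 9, 6, 2, 3, 7] cursor@9
After 3 (insert_before(89)): list=[20, 89, 9, 6, 2, 3, 7] cursor@9
After 4 (next): list=[20, 89, 9, 6, 2, 3, 7] cursor@6
After 5 (delete_current): list=[20, 89, 9, 2, 3, 7] cursor@2
After 6 (insert_after(73)): list=[20, 89, 9, 2, 73, 3, 7] cursor@2
After 7 (prev): list=[20, 89, 9, 2, 73, 3, 7] cursor@9
After 8 (next): list=[20, 89, 9, 2, 73, 3, 7] cursor@2
After 9 (insert_after(80)): list=[20, 89, 9, 2, 80, 73, 3, 7] cursor@2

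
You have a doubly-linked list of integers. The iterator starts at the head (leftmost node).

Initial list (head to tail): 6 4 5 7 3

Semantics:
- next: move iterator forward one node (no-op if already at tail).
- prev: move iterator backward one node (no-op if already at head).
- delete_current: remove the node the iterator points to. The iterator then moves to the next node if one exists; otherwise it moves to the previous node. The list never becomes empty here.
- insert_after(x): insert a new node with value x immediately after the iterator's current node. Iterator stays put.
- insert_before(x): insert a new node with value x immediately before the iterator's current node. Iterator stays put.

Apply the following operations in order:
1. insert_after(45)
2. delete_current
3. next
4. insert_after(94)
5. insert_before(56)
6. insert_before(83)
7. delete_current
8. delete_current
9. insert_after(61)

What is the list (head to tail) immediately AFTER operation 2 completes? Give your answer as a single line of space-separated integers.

After 1 (insert_after(45)): list=[6, 45, 4, 5, 7, 3] cursor@6
After 2 (delete_current): list=[45, 4, 5, 7, 3] cursor@45

Answer: 45 4 5 7 3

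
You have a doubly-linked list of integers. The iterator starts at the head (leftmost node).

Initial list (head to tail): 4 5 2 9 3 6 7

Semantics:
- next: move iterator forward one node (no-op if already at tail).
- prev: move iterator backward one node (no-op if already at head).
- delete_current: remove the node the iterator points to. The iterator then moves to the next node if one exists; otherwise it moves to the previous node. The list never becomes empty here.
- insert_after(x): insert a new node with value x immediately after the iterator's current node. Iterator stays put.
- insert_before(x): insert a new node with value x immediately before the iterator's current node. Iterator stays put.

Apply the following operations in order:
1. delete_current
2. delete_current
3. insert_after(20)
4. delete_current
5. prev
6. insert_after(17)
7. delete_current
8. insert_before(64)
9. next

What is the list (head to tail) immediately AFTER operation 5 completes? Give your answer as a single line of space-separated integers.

Answer: 20 9 3 6 7

Derivation:
After 1 (delete_current): list=[5, 2, 9, 3, 6, 7] cursor@5
After 2 (delete_current): list=[2, 9, 3, 6, 7] cursor@2
After 3 (insert_after(20)): list=[2, 20, 9, 3, 6, 7] cursor@2
After 4 (delete_current): list=[20, 9, 3, 6, 7] cursor@20
After 5 (prev): list=[20, 9, 3, 6, 7] cursor@20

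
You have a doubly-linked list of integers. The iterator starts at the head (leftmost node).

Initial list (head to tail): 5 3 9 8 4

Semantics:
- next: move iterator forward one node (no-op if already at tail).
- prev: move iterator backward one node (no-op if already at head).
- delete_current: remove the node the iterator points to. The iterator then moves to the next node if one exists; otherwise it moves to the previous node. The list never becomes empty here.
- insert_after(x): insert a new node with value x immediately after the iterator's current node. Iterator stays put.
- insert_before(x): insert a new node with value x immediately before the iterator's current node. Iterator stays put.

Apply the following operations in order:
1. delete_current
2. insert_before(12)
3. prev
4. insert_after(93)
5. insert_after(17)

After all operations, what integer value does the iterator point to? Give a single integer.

Answer: 12

Derivation:
After 1 (delete_current): list=[3, 9, 8, 4] cursor@3
After 2 (insert_before(12)): list=[12, 3, 9, 8, 4] cursor@3
After 3 (prev): list=[12, 3, 9, 8, 4] cursor@12
After 4 (insert_after(93)): list=[12, 93, 3, 9, 8, 4] cursor@12
After 5 (insert_after(17)): list=[12, 17, 93, 3, 9, 8, 4] cursor@12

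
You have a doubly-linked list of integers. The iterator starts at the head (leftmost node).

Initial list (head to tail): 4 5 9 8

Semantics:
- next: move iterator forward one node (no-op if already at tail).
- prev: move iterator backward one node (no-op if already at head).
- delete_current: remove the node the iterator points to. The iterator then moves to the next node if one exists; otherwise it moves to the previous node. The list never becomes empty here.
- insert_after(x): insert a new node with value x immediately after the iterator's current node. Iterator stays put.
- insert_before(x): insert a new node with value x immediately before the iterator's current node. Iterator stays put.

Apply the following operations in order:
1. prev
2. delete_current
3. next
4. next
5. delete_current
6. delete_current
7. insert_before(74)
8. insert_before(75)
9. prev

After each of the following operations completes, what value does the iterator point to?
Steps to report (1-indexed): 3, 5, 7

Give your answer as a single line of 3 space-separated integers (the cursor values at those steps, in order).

Answer: 9 9 5

Derivation:
After 1 (prev): list=[4, 5, 9, 8] cursor@4
After 2 (delete_current): list=[5, 9, 8] cursor@5
After 3 (next): list=[5, 9, 8] cursor@9
After 4 (next): list=[5, 9, 8] cursor@8
After 5 (delete_current): list=[5, 9] cursor@9
After 6 (delete_current): list=[5] cursor@5
After 7 (insert_before(74)): list=[74, 5] cursor@5
After 8 (insert_before(75)): list=[74, 75, 5] cursor@5
After 9 (prev): list=[74, 75, 5] cursor@75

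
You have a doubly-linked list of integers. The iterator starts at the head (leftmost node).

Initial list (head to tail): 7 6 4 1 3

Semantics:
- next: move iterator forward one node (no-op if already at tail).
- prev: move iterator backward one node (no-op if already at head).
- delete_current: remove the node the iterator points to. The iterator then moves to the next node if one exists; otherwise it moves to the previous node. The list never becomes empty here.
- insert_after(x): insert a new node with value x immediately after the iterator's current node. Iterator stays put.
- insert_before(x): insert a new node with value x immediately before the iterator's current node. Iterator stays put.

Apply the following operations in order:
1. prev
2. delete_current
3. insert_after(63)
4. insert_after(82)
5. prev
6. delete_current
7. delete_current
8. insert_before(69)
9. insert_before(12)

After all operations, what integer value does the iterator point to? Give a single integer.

Answer: 63

Derivation:
After 1 (prev): list=[7, 6, 4, 1, 3] cursor@7
After 2 (delete_current): list=[6, 4, 1, 3] cursor@6
After 3 (insert_after(63)): list=[6, 63, 4, 1, 3] cursor@6
After 4 (insert_after(82)): list=[6, 82, 63, 4, 1, 3] cursor@6
After 5 (prev): list=[6, 82, 63, 4, 1, 3] cursor@6
After 6 (delete_current): list=[82, 63, 4, 1, 3] cursor@82
After 7 (delete_current): list=[63, 4, 1, 3] cursor@63
After 8 (insert_before(69)): list=[69, 63, 4, 1, 3] cursor@63
After 9 (insert_before(12)): list=[69, 12, 63, 4, 1, 3] cursor@63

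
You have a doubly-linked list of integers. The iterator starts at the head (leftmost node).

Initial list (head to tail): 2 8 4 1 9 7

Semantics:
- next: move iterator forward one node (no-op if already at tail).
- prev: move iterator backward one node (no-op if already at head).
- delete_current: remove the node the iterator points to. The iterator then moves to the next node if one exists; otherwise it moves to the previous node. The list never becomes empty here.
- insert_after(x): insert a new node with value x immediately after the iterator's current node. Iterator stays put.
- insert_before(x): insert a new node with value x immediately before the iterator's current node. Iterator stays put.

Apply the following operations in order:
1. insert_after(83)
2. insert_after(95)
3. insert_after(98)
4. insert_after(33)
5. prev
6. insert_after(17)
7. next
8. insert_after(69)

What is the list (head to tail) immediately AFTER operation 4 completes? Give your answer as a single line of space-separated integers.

Answer: 2 33 98 95 83 8 4 1 9 7

Derivation:
After 1 (insert_after(83)): list=[2, 83, 8, 4, 1, 9, 7] cursor@2
After 2 (insert_after(95)): list=[2, 95, 83, 8, 4, 1, 9, 7] cursor@2
After 3 (insert_after(98)): list=[2, 98, 95, 83, 8, 4, 1, 9, 7] cursor@2
After 4 (insert_after(33)): list=[2, 33, 98, 95, 83, 8, 4, 1, 9, 7] cursor@2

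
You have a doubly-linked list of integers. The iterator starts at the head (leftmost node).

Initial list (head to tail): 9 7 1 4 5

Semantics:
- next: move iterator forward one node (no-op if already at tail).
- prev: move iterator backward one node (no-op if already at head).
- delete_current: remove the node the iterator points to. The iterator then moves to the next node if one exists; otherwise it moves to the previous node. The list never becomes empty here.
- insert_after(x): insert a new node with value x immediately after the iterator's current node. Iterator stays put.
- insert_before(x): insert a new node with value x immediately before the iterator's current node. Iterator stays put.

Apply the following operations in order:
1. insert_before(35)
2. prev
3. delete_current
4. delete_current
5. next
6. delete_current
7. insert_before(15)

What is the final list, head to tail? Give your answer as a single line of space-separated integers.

Answer: 7 15 4 5

Derivation:
After 1 (insert_before(35)): list=[35, 9, 7, 1, 4, 5] cursor@9
After 2 (prev): list=[35, 9, 7, 1, 4, 5] cursor@35
After 3 (delete_current): list=[9, 7, 1, 4, 5] cursor@9
After 4 (delete_current): list=[7, 1, 4, 5] cursor@7
After 5 (next): list=[7, 1, 4, 5] cursor@1
After 6 (delete_current): list=[7, 4, 5] cursor@4
After 7 (insert_before(15)): list=[7, 15, 4, 5] cursor@4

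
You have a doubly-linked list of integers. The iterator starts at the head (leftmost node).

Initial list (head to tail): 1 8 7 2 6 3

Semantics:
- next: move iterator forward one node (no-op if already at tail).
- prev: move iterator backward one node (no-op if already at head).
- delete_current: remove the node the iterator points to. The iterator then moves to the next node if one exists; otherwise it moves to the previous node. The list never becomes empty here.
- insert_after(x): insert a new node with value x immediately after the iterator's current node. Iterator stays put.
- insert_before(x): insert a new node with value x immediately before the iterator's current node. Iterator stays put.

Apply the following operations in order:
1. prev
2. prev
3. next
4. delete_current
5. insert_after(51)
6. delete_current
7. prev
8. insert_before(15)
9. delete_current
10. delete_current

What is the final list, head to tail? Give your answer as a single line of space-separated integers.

Answer: 15 2 6 3

Derivation:
After 1 (prev): list=[1, 8, 7, 2, 6, 3] cursor@1
After 2 (prev): list=[1, 8, 7, 2, 6, 3] cursor@1
After 3 (next): list=[1, 8, 7, 2, 6, 3] cursor@8
After 4 (delete_current): list=[1, 7, 2, 6, 3] cursor@7
After 5 (insert_after(51)): list=[1, 7, 51, 2, 6, 3] cursor@7
After 6 (delete_current): list=[1, 51, 2, 6, 3] cursor@51
After 7 (prev): list=[1, 51, 2, 6, 3] cursor@1
After 8 (insert_before(15)): list=[15, 1, 51, 2, 6, 3] cursor@1
After 9 (delete_current): list=[15, 51, 2, 6, 3] cursor@51
After 10 (delete_current): list=[15, 2, 6, 3] cursor@2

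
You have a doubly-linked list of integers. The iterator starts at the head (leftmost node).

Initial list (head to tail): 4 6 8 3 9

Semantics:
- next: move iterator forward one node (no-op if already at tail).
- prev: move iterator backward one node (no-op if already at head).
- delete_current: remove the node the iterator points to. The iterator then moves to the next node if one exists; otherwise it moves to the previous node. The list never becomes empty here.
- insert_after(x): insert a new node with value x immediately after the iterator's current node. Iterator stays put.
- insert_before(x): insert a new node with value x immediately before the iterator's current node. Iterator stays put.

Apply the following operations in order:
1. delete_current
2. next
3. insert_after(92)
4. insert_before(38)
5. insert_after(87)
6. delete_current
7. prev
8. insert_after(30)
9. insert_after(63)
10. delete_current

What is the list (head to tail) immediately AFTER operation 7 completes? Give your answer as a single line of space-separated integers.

After 1 (delete_current): list=[6, 8, 3, 9] cursor@6
After 2 (next): list=[6, 8, 3, 9] cursor@8
After 3 (insert_after(92)): list=[6, 8, 92, 3, 9] cursor@8
After 4 (insert_before(38)): list=[6, 38, 8, 92, 3, 9] cursor@8
After 5 (insert_after(87)): list=[6, 38, 8, 87, 92, 3, 9] cursor@8
After 6 (delete_current): list=[6, 38, 87, 92, 3, 9] cursor@87
After 7 (prev): list=[6, 38, 87, 92, 3, 9] cursor@38

Answer: 6 38 87 92 3 9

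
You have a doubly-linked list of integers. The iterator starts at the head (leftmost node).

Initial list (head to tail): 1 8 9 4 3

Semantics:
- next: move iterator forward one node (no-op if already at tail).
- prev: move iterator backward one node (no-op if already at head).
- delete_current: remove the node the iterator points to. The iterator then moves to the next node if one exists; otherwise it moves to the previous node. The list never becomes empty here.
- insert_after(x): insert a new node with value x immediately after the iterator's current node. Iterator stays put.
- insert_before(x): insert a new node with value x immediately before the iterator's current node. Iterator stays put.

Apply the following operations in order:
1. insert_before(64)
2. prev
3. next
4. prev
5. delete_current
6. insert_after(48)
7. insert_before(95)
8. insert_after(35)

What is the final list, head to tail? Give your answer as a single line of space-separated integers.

Answer: 95 1 35 48 8 9 4 3

Derivation:
After 1 (insert_before(64)): list=[64, 1, 8, 9, 4, 3] cursor@1
After 2 (prev): list=[64, 1, 8, 9, 4, 3] cursor@64
After 3 (next): list=[64, 1, 8, 9, 4, 3] cursor@1
After 4 (prev): list=[64, 1, 8, 9, 4, 3] cursor@64
After 5 (delete_current): list=[1, 8, 9, 4, 3] cursor@1
After 6 (insert_after(48)): list=[1, 48, 8, 9, 4, 3] cursor@1
After 7 (insert_before(95)): list=[95, 1, 48, 8, 9, 4, 3] cursor@1
After 8 (insert_after(35)): list=[95, 1, 35, 48, 8, 9, 4, 3] cursor@1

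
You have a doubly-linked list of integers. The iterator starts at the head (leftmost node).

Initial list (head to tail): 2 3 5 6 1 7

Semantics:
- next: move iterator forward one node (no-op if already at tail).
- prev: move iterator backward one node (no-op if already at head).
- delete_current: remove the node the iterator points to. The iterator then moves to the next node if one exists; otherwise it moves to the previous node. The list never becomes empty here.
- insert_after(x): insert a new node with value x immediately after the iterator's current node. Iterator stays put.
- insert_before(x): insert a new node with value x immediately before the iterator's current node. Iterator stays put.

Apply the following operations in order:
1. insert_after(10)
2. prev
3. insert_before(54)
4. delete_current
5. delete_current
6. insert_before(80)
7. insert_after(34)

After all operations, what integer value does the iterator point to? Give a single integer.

After 1 (insert_after(10)): list=[2, 10, 3, 5, 6, 1, 7] cursor@2
After 2 (prev): list=[2, 10, 3, 5, 6, 1, 7] cursor@2
After 3 (insert_before(54)): list=[54, 2, 10, 3, 5, 6, 1, 7] cursor@2
After 4 (delete_current): list=[54, 10, 3, 5, 6, 1, 7] cursor@10
After 5 (delete_current): list=[54, 3, 5, 6, 1, 7] cursor@3
After 6 (insert_before(80)): list=[54, 80, 3, 5, 6, 1, 7] cursor@3
After 7 (insert_after(34)): list=[54, 80, 3, 34, 5, 6, 1, 7] cursor@3

Answer: 3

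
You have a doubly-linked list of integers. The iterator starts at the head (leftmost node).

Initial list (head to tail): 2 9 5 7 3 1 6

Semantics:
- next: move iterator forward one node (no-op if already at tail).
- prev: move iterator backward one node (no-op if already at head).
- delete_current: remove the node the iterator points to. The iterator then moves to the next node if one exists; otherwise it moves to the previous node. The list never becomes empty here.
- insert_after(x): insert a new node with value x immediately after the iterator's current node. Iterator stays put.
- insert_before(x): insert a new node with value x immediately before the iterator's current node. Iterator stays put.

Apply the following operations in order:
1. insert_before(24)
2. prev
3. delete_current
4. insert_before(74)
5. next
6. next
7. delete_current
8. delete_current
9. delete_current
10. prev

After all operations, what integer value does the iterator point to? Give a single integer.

Answer: 9

Derivation:
After 1 (insert_before(24)): list=[24, 2, 9, 5, 7, 3, 1, 6] cursor@2
After 2 (prev): list=[24, 2, 9, 5, 7, 3, 1, 6] cursor@24
After 3 (delete_current): list=[2, 9, 5, 7, 3, 1, 6] cursor@2
After 4 (insert_before(74)): list=[74, 2, 9, 5, 7, 3, 1, 6] cursor@2
After 5 (next): list=[74, 2, 9, 5, 7, 3, 1, 6] cursor@9
After 6 (next): list=[74, 2, 9, 5, 7, 3, 1, 6] cursor@5
After 7 (delete_current): list=[74, 2, 9, 7, 3, 1, 6] cursor@7
After 8 (delete_current): list=[74, 2, 9, 3, 1, 6] cursor@3
After 9 (delete_current): list=[74, 2, 9, 1, 6] cursor@1
After 10 (prev): list=[74, 2, 9, 1, 6] cursor@9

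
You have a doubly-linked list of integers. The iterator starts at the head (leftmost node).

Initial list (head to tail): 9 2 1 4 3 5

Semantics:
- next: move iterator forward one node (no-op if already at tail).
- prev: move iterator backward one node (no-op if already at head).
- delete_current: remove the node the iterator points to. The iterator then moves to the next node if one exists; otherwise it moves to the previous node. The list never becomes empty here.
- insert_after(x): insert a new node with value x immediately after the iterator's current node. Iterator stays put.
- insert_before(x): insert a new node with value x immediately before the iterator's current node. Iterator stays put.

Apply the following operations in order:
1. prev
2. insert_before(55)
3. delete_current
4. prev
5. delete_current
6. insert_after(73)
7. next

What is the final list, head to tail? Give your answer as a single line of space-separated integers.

After 1 (prev): list=[9, 2, 1, 4, 3, 5] cursor@9
After 2 (insert_before(55)): list=[55, 9, 2, 1, 4, 3, 5] cursor@9
After 3 (delete_current): list=[55, 2, 1, 4, 3, 5] cursor@2
After 4 (prev): list=[55, 2, 1, 4, 3, 5] cursor@55
After 5 (delete_current): list=[2, 1, 4, 3, 5] cursor@2
After 6 (insert_after(73)): list=[2, 73, 1, 4, 3, 5] cursor@2
After 7 (next): list=[2, 73, 1, 4, 3, 5] cursor@73

Answer: 2 73 1 4 3 5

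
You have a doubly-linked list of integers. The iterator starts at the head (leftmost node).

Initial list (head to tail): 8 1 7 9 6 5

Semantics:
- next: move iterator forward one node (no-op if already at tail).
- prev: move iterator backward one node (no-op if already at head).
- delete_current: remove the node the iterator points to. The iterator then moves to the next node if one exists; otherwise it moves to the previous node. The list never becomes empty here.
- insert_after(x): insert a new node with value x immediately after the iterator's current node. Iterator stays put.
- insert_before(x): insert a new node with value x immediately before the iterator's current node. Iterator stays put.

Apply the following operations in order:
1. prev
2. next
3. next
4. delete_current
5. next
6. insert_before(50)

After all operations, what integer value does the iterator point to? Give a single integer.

After 1 (prev): list=[8, 1, 7, 9, 6, 5] cursor@8
After 2 (next): list=[8, 1, 7, 9, 6, 5] cursor@1
After 3 (next): list=[8, 1, 7, 9, 6, 5] cursor@7
After 4 (delete_current): list=[8, 1, 9, 6, 5] cursor@9
After 5 (next): list=[8, 1, 9, 6, 5] cursor@6
After 6 (insert_before(50)): list=[8, 1, 9, 50, 6, 5] cursor@6

Answer: 6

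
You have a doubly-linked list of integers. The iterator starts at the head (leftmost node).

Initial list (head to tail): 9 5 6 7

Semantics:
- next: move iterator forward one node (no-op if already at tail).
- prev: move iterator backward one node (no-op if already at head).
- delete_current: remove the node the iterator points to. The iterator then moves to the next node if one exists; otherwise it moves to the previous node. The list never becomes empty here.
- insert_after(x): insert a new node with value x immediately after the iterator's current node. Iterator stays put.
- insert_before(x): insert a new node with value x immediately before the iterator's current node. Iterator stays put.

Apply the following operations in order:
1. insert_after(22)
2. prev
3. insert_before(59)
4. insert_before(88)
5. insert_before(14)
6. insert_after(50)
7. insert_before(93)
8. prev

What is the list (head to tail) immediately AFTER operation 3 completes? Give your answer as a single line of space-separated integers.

After 1 (insert_after(22)): list=[9, 22, 5, 6, 7] cursor@9
After 2 (prev): list=[9, 22, 5, 6, 7] cursor@9
After 3 (insert_before(59)): list=[59, 9, 22, 5, 6, 7] cursor@9

Answer: 59 9 22 5 6 7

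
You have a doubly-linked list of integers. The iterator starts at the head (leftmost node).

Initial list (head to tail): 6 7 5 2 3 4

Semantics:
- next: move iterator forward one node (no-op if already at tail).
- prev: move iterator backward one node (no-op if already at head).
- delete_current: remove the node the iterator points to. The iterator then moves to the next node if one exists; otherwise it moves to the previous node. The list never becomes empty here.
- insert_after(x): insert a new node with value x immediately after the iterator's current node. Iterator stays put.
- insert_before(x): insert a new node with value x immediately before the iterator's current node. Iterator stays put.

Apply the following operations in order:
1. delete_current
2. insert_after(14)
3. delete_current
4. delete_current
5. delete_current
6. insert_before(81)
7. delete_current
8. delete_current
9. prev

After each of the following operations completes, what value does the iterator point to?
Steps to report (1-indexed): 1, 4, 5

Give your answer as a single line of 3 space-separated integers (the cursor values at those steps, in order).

After 1 (delete_current): list=[7, 5, 2, 3, 4] cursor@7
After 2 (insert_after(14)): list=[7, 14, 5, 2, 3, 4] cursor@7
After 3 (delete_current): list=[14, 5, 2, 3, 4] cursor@14
After 4 (delete_current): list=[5, 2, 3, 4] cursor@5
After 5 (delete_current): list=[2, 3, 4] cursor@2
After 6 (insert_before(81)): list=[81, 2, 3, 4] cursor@2
After 7 (delete_current): list=[81, 3, 4] cursor@3
After 8 (delete_current): list=[81, 4] cursor@4
After 9 (prev): list=[81, 4] cursor@81

Answer: 7 5 2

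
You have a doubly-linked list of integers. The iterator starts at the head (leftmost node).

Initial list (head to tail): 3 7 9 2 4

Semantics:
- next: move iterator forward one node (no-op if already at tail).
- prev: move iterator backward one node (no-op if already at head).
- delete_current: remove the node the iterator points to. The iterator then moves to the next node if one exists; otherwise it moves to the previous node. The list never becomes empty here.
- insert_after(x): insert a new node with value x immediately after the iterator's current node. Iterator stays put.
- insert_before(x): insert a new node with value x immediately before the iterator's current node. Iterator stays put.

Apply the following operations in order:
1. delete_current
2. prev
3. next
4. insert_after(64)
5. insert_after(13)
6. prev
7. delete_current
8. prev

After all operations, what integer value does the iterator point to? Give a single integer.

Answer: 9

Derivation:
After 1 (delete_current): list=[7, 9, 2, 4] cursor@7
After 2 (prev): list=[7, 9, 2, 4] cursor@7
After 3 (next): list=[7, 9, 2, 4] cursor@9
After 4 (insert_after(64)): list=[7, 9, 64, 2, 4] cursor@9
After 5 (insert_after(13)): list=[7, 9, 13, 64, 2, 4] cursor@9
After 6 (prev): list=[7, 9, 13, 64, 2, 4] cursor@7
After 7 (delete_current): list=[9, 13, 64, 2, 4] cursor@9
After 8 (prev): list=[9, 13, 64, 2, 4] cursor@9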